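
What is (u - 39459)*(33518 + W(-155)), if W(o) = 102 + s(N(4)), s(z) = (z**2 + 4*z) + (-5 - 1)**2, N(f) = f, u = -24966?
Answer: -2170349400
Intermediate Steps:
s(z) = 36 + z**2 + 4*z (s(z) = (z**2 + 4*z) + (-6)**2 = (z**2 + 4*z) + 36 = 36 + z**2 + 4*z)
W(o) = 170 (W(o) = 102 + (36 + 4**2 + 4*4) = 102 + (36 + 16 + 16) = 102 + 68 = 170)
(u - 39459)*(33518 + W(-155)) = (-24966 - 39459)*(33518 + 170) = -64425*33688 = -2170349400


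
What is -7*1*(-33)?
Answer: 231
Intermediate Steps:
-7*1*(-33) = -7*(-33) = 231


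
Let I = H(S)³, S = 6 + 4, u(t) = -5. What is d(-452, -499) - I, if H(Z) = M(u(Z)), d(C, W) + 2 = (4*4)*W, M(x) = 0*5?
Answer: -7986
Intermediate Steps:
M(x) = 0
S = 10
d(C, W) = -2 + 16*W (d(C, W) = -2 + (4*4)*W = -2 + 16*W)
H(Z) = 0
I = 0 (I = 0³ = 0)
d(-452, -499) - I = (-2 + 16*(-499)) - 1*0 = (-2 - 7984) + 0 = -7986 + 0 = -7986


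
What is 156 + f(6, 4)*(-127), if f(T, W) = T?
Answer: -606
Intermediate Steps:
156 + f(6, 4)*(-127) = 156 + 6*(-127) = 156 - 762 = -606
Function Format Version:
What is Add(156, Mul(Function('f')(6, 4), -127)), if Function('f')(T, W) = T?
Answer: -606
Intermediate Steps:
Add(156, Mul(Function('f')(6, 4), -127)) = Add(156, Mul(6, -127)) = Add(156, -762) = -606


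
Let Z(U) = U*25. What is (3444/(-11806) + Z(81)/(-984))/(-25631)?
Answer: 239439/2611912216 ≈ 9.1672e-5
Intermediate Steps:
Z(U) = 25*U
(3444/(-11806) + Z(81)/(-984))/(-25631) = (3444/(-11806) + (25*81)/(-984))/(-25631) = (3444*(-1/11806) + 2025*(-1/984))*(-1/25631) = (-1722/5903 - 675/328)*(-1/25631) = -4549341/1936184*(-1/25631) = 239439/2611912216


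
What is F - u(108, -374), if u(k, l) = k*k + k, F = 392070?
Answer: 380298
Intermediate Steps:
u(k, l) = k + k² (u(k, l) = k² + k = k + k²)
F - u(108, -374) = 392070 - 108*(1 + 108) = 392070 - 108*109 = 392070 - 1*11772 = 392070 - 11772 = 380298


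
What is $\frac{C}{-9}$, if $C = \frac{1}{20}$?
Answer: $- \frac{1}{180} \approx -0.0055556$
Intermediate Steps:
$C = \frac{1}{20} \approx 0.05$
$\frac{C}{-9} = \frac{1}{-9} \cdot \frac{1}{20} = \left(- \frac{1}{9}\right) \frac{1}{20} = - \frac{1}{180}$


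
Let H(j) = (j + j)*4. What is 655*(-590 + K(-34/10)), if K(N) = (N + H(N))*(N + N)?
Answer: -1250788/5 ≈ -2.5016e+5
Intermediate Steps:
H(j) = 8*j (H(j) = (2*j)*4 = 8*j)
K(N) = 18*N**2 (K(N) = (N + 8*N)*(N + N) = (9*N)*(2*N) = 18*N**2)
655*(-590 + K(-34/10)) = 655*(-590 + 18*(-34/10)**2) = 655*(-590 + 18*(-34*1/10)**2) = 655*(-590 + 18*(-17/5)**2) = 655*(-590 + 18*(289/25)) = 655*(-590 + 5202/25) = 655*(-9548/25) = -1250788/5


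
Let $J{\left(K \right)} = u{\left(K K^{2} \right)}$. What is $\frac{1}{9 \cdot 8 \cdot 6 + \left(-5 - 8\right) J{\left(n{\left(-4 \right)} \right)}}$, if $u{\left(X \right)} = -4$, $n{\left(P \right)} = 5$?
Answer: $\frac{1}{484} \approx 0.0020661$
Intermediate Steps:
$J{\left(K \right)} = -4$
$\frac{1}{9 \cdot 8 \cdot 6 + \left(-5 - 8\right) J{\left(n{\left(-4 \right)} \right)}} = \frac{1}{9 \cdot 8 \cdot 6 + \left(-5 - 8\right) \left(-4\right)} = \frac{1}{72 \cdot 6 - -52} = \frac{1}{432 + 52} = \frac{1}{484}$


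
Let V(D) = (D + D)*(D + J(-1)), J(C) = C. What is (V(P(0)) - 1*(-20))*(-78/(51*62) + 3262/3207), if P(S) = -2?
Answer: 53676256/1690089 ≈ 31.759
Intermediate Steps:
V(D) = 2*D*(-1 + D) (V(D) = (D + D)*(D - 1) = (2*D)*(-1 + D) = 2*D*(-1 + D))
(V(P(0)) - 1*(-20))*(-78/(51*62) + 3262/3207) = (2*(-2)*(-1 - 2) - 1*(-20))*(-78/(51*62) + 3262/3207) = (2*(-2)*(-3) + 20)*(-78/3162 + 3262*(1/3207)) = (12 + 20)*(-78*1/3162 + 3262/3207) = 32*(-13/527 + 3262/3207) = 32*(1677383/1690089) = 53676256/1690089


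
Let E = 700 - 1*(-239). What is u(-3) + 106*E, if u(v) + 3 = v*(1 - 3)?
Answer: 99537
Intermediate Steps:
E = 939 (E = 700 + 239 = 939)
u(v) = -3 - 2*v (u(v) = -3 + v*(1 - 3) = -3 + v*(-2) = -3 - 2*v)
u(-3) + 106*E = (-3 - 2*(-3)) + 106*939 = (-3 + 6) + 99534 = 3 + 99534 = 99537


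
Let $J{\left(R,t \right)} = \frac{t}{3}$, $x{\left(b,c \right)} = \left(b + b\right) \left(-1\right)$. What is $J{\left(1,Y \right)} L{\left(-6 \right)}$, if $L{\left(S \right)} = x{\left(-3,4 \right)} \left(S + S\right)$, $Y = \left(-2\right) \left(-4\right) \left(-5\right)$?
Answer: $960$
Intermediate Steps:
$x{\left(b,c \right)} = - 2 b$ ($x{\left(b,c \right)} = 2 b \left(-1\right) = - 2 b$)
$Y = -40$ ($Y = 8 \left(-5\right) = -40$)
$J{\left(R,t \right)} = \frac{t}{3}$ ($J{\left(R,t \right)} = t \frac{1}{3} = \frac{t}{3}$)
$L{\left(S \right)} = 12 S$ ($L{\left(S \right)} = \left(-2\right) \left(-3\right) \left(S + S\right) = 6 \cdot 2 S = 12 S$)
$J{\left(1,Y \right)} L{\left(-6 \right)} = \frac{1}{3} \left(-40\right) 12 \left(-6\right) = \left(- \frac{40}{3}\right) \left(-72\right) = 960$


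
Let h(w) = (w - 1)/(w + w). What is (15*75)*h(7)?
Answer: 3375/7 ≈ 482.14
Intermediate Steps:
h(w) = (-1 + w)/(2*w) (h(w) = (-1 + w)/((2*w)) = (-1 + w)*(1/(2*w)) = (-1 + w)/(2*w))
(15*75)*h(7) = (15*75)*((½)*(-1 + 7)/7) = 1125*((½)*(⅐)*6) = 1125*(3/7) = 3375/7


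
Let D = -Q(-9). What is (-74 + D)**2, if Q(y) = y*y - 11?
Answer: 20736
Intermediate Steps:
Q(y) = -11 + y**2 (Q(y) = y**2 - 11 = -11 + y**2)
D = -70 (D = -(-11 + (-9)**2) = -(-11 + 81) = -1*70 = -70)
(-74 + D)**2 = (-74 - 70)**2 = (-144)**2 = 20736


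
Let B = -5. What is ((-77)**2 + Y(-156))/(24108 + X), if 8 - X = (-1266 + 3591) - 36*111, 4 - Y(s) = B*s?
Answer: 5153/25787 ≈ 0.19983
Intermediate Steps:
Y(s) = 4 + 5*s (Y(s) = 4 - (-5)*s = 4 + 5*s)
X = 1679 (X = 8 - ((-1266 + 3591) - 36*111) = 8 - (2325 - 3996) = 8 - 1*(-1671) = 8 + 1671 = 1679)
((-77)**2 + Y(-156))/(24108 + X) = ((-77)**2 + (4 + 5*(-156)))/(24108 + 1679) = (5929 + (4 - 780))/25787 = (5929 - 776)*(1/25787) = 5153*(1/25787) = 5153/25787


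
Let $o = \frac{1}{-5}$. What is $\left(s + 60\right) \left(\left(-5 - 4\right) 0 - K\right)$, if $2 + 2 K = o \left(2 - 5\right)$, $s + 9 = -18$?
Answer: $\frac{231}{10} \approx 23.1$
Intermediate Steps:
$s = -27$ ($s = -9 - 18 = -27$)
$o = - \frac{1}{5} \approx -0.2$
$K = - \frac{7}{10}$ ($K = -1 + \frac{\left(- \frac{1}{5}\right) \left(2 - 5\right)}{2} = -1 + \frac{\left(- \frac{1}{5}\right) \left(-3\right)}{2} = -1 + \frac{1}{2} \cdot \frac{3}{5} = -1 + \frac{3}{10} = - \frac{7}{10} \approx -0.7$)
$\left(s + 60\right) \left(\left(-5 - 4\right) 0 - K\right) = \left(-27 + 60\right) \left(\left(-5 - 4\right) 0 - - \frac{7}{10}\right) = 33 \left(\left(-9\right) 0 + \frac{7}{10}\right) = 33 \left(0 + \frac{7}{10}\right) = 33 \cdot \frac{7}{10} = \frac{231}{10}$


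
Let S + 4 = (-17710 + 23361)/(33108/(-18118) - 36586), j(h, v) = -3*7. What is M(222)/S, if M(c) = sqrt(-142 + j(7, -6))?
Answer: -331449128*I*sqrt(163)/1376988921 ≈ -3.0731*I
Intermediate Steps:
j(h, v) = -21
M(c) = I*sqrt(163) (M(c) = sqrt(-142 - 21) = sqrt(-163) = I*sqrt(163))
S = -1376988921/331449128 (S = -4 + (-17710 + 23361)/(33108/(-18118) - 36586) = -4 + 5651/(33108*(-1/18118) - 36586) = -4 + 5651/(-16554/9059 - 36586) = -4 + 5651/(-331449128/9059) = -4 + 5651*(-9059/331449128) = -4 - 51192409/331449128 = -1376988921/331449128 ≈ -4.1544)
M(222)/S = (I*sqrt(163))/(-1376988921/331449128) = (I*sqrt(163))*(-331449128/1376988921) = -331449128*I*sqrt(163)/1376988921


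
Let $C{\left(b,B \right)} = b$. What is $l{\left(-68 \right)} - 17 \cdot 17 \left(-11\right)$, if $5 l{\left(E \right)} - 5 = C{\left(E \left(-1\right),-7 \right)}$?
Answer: $\frac{15968}{5} \approx 3193.6$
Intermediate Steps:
$l{\left(E \right)} = 1 - \frac{E}{5}$ ($l{\left(E \right)} = 1 + \frac{E \left(-1\right)}{5} = 1 + \frac{\left(-1\right) E}{5} = 1 - \frac{E}{5}$)
$l{\left(-68 \right)} - 17 \cdot 17 \left(-11\right) = \left(1 - - \frac{68}{5}\right) - 17 \cdot 17 \left(-11\right) = \left(1 + \frac{68}{5}\right) - 289 \left(-11\right) = \frac{73}{5} - -3179 = \frac{73}{5} + 3179 = \frac{15968}{5}$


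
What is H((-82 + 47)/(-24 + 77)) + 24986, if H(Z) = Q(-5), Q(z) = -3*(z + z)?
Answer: 25016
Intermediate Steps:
Q(z) = -6*z
H(Z) = 30 (H(Z) = -6*(-5) = 30)
H((-82 + 47)/(-24 + 77)) + 24986 = 30 + 24986 = 25016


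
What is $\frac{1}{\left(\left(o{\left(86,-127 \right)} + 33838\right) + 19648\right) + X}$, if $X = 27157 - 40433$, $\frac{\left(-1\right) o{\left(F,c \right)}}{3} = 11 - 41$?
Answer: $\frac{1}{40300} \approx 2.4814 \cdot 10^{-5}$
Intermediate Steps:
$o{\left(F,c \right)} = 90$ ($o{\left(F,c \right)} = - 3 \left(11 - 41\right) = \left(-3\right) \left(-30\right) = 90$)
$X = -13276$
$\frac{1}{\left(\left(o{\left(86,-127 \right)} + 33838\right) + 19648\right) + X} = \frac{1}{\left(\left(90 + 33838\right) + 19648\right) - 13276} = \frac{1}{\left(33928 + 19648\right) - 13276} = \frac{1}{53576 - 13276} = \frac{1}{40300}$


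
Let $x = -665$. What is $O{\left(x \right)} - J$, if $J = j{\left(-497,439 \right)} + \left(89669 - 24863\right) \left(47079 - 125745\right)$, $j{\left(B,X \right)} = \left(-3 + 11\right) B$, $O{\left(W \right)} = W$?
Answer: $5098032107$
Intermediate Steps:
$j{\left(B,X \right)} = 8 B$
$J = -5098032772$ ($J = 8 \left(-497\right) + \left(89669 - 24863\right) \left(47079 - 125745\right) = -3976 + 64806 \left(-78666\right) = -3976 - 5098028796 = -5098032772$)
$O{\left(x \right)} - J = -665 - -5098032772 = -665 + 5098032772 = 5098032107$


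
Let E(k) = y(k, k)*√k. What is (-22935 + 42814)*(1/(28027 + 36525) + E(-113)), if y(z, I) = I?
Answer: 19879/64552 - 2246327*I*√113 ≈ 0.30795 - 2.3879e+7*I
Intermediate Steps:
E(k) = k^(3/2) (E(k) = k*√k = k^(3/2))
(-22935 + 42814)*(1/(28027 + 36525) + E(-113)) = (-22935 + 42814)*(1/(28027 + 36525) + (-113)^(3/2)) = 19879*(1/64552 - 113*I*√113) = 19879/64552 - 2246327*I*√113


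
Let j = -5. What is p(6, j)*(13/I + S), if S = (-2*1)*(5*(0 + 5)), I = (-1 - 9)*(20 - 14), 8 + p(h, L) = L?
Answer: 39169/60 ≈ 652.82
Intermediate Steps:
p(h, L) = -8 + L
I = -60 (I = -10*6 = -60)
S = -50 (S = -10*5 = -2*25 = -50)
p(6, j)*(13/I + S) = (-8 - 5)*(13/(-60) - 50) = -13*(13*(-1/60) - 50) = -13*(-13/60 - 50) = -13*(-3013/60) = 39169/60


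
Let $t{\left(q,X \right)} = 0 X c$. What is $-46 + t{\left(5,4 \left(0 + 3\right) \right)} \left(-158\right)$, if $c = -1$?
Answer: $-46$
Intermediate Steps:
$t{\left(q,X \right)} = 0$ ($t{\left(q,X \right)} = 0 X \left(-1\right) = 0 \left(-1\right) = 0$)
$-46 + t{\left(5,4 \left(0 + 3\right) \right)} \left(-158\right) = -46 + 0 \left(-158\right) = -46 + 0 = -46$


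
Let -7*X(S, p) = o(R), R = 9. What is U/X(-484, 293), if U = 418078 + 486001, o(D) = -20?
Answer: 6328553/20 ≈ 3.1643e+5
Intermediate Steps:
X(S, p) = 20/7 (X(S, p) = -⅐*(-20) = 20/7)
U = 904079
U/X(-484, 293) = 904079/(20/7) = 904079*(7/20) = 6328553/20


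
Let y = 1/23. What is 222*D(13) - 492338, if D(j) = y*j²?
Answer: -11286256/23 ≈ -4.9071e+5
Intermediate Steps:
y = 1/23 ≈ 0.043478
D(j) = j²/23
222*D(13) - 492338 = 222*((1/23)*13²) - 492338 = 222*((1/23)*169) - 492338 = 222*(169/23) - 492338 = 37518/23 - 492338 = -11286256/23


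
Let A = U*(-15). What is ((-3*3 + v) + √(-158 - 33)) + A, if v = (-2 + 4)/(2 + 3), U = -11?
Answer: 782/5 + I*√191 ≈ 156.4 + 13.82*I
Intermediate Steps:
A = 165 (A = -11*(-15) = 165)
v = ⅖ (v = 2/5 = 2*(⅕) = ⅖ ≈ 0.40000)
((-3*3 + v) + √(-158 - 33)) + A = ((-3*3 + ⅖) + √(-158 - 33)) + 165 = ((-9 + ⅖) + √(-191)) + 165 = (-43/5 + I*√191) + 165 = 782/5 + I*√191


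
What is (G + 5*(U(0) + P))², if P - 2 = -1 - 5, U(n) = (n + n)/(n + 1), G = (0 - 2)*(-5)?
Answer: 100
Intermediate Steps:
G = 10 (G = -2*(-5) = 10)
U(n) = 2*n/(1 + n) (U(n) = (2*n)/(1 + n) = 2*n/(1 + n))
P = -4 (P = 2 + (-1 - 5) = 2 - 6 = -4)
(G + 5*(U(0) + P))² = (10 + 5*(2*0/(1 + 0) - 4))² = (10 + 5*(2*0/1 - 4))² = (10 + 5*(2*0*1 - 4))² = (10 + 5*(0 - 4))² = (10 + 5*(-4))² = (10 - 20)² = (-10)² = 100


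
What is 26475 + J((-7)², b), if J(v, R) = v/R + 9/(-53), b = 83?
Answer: 116465375/4399 ≈ 26475.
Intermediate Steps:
J(v, R) = -9/53 + v/R (J(v, R) = v/R + 9*(-1/53) = v/R - 9/53 = -9/53 + v/R)
26475 + J((-7)², b) = 26475 + (-9/53 + (-7)²/83) = 26475 + (-9/53 + 49*(1/83)) = 26475 + (-9/53 + 49/83) = 26475 + 1850/4399 = 116465375/4399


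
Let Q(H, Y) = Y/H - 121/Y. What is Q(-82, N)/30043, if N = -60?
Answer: 6761/73905780 ≈ 9.1481e-5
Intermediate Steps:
Q(H, Y) = -121/Y + Y/H
Q(-82, N)/30043 = (-121/(-60) - 60/(-82))/30043 = (-121*(-1/60) - 60*(-1/82))*(1/30043) = (121/60 + 30/41)*(1/30043) = (6761/2460)*(1/30043) = 6761/73905780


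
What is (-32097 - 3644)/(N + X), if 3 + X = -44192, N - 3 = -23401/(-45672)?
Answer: 1632362952/2018313623 ≈ 0.80878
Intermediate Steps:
N = 160417/45672 (N = 3 - 23401/(-45672) = 3 - 23401*(-1/45672) = 3 + 23401/45672 = 160417/45672 ≈ 3.5124)
X = -44195 (X = -3 - 44192 = -44195)
(-32097 - 3644)/(N + X) = (-32097 - 3644)/(160417/45672 - 44195) = -35741/(-2018313623/45672) = -35741*(-45672/2018313623) = 1632362952/2018313623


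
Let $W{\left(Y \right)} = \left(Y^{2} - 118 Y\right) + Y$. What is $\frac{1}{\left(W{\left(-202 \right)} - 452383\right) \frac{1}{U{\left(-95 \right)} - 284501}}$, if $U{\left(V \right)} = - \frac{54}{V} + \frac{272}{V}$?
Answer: $\frac{9009271}{12284925} \approx 0.73336$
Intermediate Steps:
$U{\left(V \right)} = \frac{218}{V}$
$W{\left(Y \right)} = Y^{2} - 117 Y$
$\frac{1}{\left(W{\left(-202 \right)} - 452383\right) \frac{1}{U{\left(-95 \right)} - 284501}} = \frac{1}{\left(- 202 \left(-117 - 202\right) - 452383\right) \frac{1}{\frac{218}{-95} - 284501}} = \frac{1}{\left(\left(-202\right) \left(-319\right) - 452383\right) \frac{1}{218 \left(- \frac{1}{95}\right) - 284501}} = \frac{1}{\left(64438 - 452383\right) \frac{1}{- \frac{218}{95} - 284501}} = \frac{1}{\left(-387945\right) \frac{1}{- \frac{27027813}{95}}} = \frac{1}{\left(-387945\right) \left(- \frac{95}{27027813}\right)} = \frac{1}{\frac{12284925}{9009271}} = \frac{9009271}{12284925}$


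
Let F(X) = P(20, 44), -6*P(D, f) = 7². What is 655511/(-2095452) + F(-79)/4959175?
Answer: -3250810876283/10391713172100 ≈ -0.31283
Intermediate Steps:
P(D, f) = -49/6 (P(D, f) = -⅙*7² = -⅙*49 = -49/6)
F(X) = -49/6
655511/(-2095452) + F(-79)/4959175 = 655511/(-2095452) - 49/6/4959175 = 655511*(-1/2095452) - 49/6*1/4959175 = -655511/2095452 - 49/29755050 = -3250810876283/10391713172100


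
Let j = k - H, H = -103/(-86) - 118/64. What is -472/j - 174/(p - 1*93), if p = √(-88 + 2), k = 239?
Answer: -337074874/2880392455 + 174*I*√86/8735 ≈ -0.11702 + 0.18473*I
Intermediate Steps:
p = I*√86 (p = √(-86) = I*√86 ≈ 9.2736*I)
H = -889/1376 (H = -103*(-1/86) - 118*1/64 = 103/86 - 59/32 = -889/1376 ≈ -0.64608)
j = 329753/1376 (j = 239 - 1*(-889/1376) = 239 + 889/1376 = 329753/1376 ≈ 239.65)
-472/j - 174/(p - 1*93) = -472/329753/1376 - 174/(I*√86 - 1*93) = -472*1376/329753 - 174/(I*√86 - 93) = -649472/329753 - 174/(-93 + I*√86)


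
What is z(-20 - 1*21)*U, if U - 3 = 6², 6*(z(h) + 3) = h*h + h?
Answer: 10543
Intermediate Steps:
z(h) = -3 + h/6 + h²/6 (z(h) = -3 + (h*h + h)/6 = -3 + (h² + h)/6 = -3 + (h + h²)/6 = -3 + (h/6 + h²/6) = -3 + h/6 + h²/6)
U = 39 (U = 3 + 6² = 3 + 36 = 39)
z(-20 - 1*21)*U = (-3 + (-20 - 1*21)/6 + (-20 - 1*21)²/6)*39 = (-3 + (-20 - 21)/6 + (-20 - 21)²/6)*39 = (-3 + (⅙)*(-41) + (⅙)*(-41)²)*39 = (-3 - 41/6 + (⅙)*1681)*39 = (-3 - 41/6 + 1681/6)*39 = (811/3)*39 = 10543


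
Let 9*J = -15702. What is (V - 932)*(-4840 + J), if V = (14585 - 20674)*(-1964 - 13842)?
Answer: -1901160556708/3 ≈ -6.3372e+11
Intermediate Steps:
J = -5234/3 (J = (⅑)*(-15702) = -5234/3 ≈ -1744.7)
V = 96242734 (V = -6089*(-15806) = 96242734)
(V - 932)*(-4840 + J) = (96242734 - 932)*(-4840 - 5234/3) = 96241802*(-19754/3) = -1901160556708/3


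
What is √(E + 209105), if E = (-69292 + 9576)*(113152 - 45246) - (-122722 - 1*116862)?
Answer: I*√4054626007 ≈ 63676.0*I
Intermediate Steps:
E = -4054835112 (E = -59716*67906 - (-122722 - 116862) = -4055074696 - 1*(-239584) = -4055074696 + 239584 = -4054835112)
√(E + 209105) = √(-4054835112 + 209105) = √(-4054626007) = I*√4054626007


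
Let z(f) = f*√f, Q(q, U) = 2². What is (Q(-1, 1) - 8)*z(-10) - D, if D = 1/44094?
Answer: -1/44094 + 40*I*√10 ≈ -2.2679e-5 + 126.49*I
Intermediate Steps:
D = 1/44094 ≈ 2.2679e-5
Q(q, U) = 4
z(f) = f^(3/2)
(Q(-1, 1) - 8)*z(-10) - D = (4 - 8)*(-10)^(3/2) - 1*1/44094 = -(-40)*I*√10 - 1/44094 = 40*I*√10 - 1/44094 = -1/44094 + 40*I*√10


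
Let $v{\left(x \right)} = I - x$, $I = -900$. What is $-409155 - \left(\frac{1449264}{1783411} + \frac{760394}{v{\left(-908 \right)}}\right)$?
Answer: $- \frac{3596819419843}{7133644} \approx -5.0421 \cdot 10^{5}$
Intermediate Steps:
$v{\left(x \right)} = -900 - x$
$-409155 - \left(\frac{1449264}{1783411} + \frac{760394}{v{\left(-908 \right)}}\right) = -409155 - \left(\frac{1449264}{1783411} + \frac{760394}{-900 - -908}\right) = -409155 - \left(\frac{1449264}{1783411} + \frac{760394}{-900 + 908}\right) = -409155 - \left(\frac{1449264}{1783411} + \frac{760394}{8}\right) = -409155 - \frac{678053309023}{7133644} = - \frac{3596819419843}{7133644}$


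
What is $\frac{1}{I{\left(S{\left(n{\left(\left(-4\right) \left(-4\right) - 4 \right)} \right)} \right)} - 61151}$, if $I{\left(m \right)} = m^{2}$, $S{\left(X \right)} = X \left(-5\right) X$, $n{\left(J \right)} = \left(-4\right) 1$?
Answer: $- \frac{1}{54751} \approx -1.8265 \cdot 10^{-5}$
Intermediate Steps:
$n{\left(J \right)} = -4$
$S{\left(X \right)} = - 5 X^{2}$ ($S{\left(X \right)} = - 5 X X = - 5 X^{2}$)
$\frac{1}{I{\left(S{\left(n{\left(\left(-4\right) \left(-4\right) - 4 \right)} \right)} \right)} - 61151} = \frac{1}{\left(- 5 \left(-4\right)^{2}\right)^{2} - 61151} = \frac{1}{\left(\left(-5\right) 16\right)^{2} - 61151} = \frac{1}{\left(-80\right)^{2} - 61151} = \frac{1}{6400 - 61151} = \frac{1}{-54751} = - \frac{1}{54751}$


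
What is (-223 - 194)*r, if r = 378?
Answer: -157626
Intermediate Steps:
(-223 - 194)*r = (-223 - 194)*378 = -417*378 = -157626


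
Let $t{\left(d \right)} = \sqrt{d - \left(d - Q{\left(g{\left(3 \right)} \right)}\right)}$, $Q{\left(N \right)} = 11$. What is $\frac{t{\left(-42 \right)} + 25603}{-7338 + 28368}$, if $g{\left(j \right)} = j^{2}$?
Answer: $\frac{25603}{21030} + \frac{\sqrt{11}}{21030} \approx 1.2176$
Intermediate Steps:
$t{\left(d \right)} = \sqrt{11}$ ($t{\left(d \right)} = \sqrt{d - \left(-11 + d\right)} = \sqrt{11}$)
$\frac{t{\left(-42 \right)} + 25603}{-7338 + 28368} = \frac{\sqrt{11} + 25603}{-7338 + 28368} = \frac{25603 + \sqrt{11}}{21030} = \left(25603 + \sqrt{11}\right) \frac{1}{21030} = \frac{25603}{21030} + \frac{\sqrt{11}}{21030}$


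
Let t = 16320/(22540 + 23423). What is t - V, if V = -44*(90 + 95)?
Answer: 124718380/15321 ≈ 8140.4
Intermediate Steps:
t = 5440/15321 (t = 16320/45963 = 16320*(1/45963) = 5440/15321 ≈ 0.35507)
V = -8140 (V = -44*185 = -8140)
t - V = 5440/15321 - 1*(-8140) = 5440/15321 + 8140 = 124718380/15321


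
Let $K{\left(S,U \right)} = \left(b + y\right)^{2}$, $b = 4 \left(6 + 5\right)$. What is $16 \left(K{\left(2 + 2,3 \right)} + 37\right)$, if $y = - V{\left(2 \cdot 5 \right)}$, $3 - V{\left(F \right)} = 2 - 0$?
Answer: $30176$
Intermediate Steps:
$b = 44$ ($b = 4 \cdot 11 = 44$)
$V{\left(F \right)} = 1$ ($V{\left(F \right)} = 3 - \left(2 - 0\right) = 3 - \left(2 + 0\right) = 3 - 2 = 1$)
$y = -1$ ($y = \left(-1\right) 1 = -1$)
$K{\left(S,U \right)} = 1849$ ($K{\left(S,U \right)} = \left(44 - 1\right)^{2} = 43^{2} = 1849$)
$16 \left(K{\left(2 + 2,3 \right)} + 37\right) = 16 \left(1849 + 37\right) = 16 \cdot 1886 = 30176$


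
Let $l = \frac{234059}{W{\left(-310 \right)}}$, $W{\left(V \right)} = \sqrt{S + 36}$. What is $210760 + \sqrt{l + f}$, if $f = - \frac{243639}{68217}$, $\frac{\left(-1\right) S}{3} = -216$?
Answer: $210760 + \frac{\sqrt{-23999744481372 + 13796626899621846 \sqrt{19}}}{2592246} \approx 2.1085 \cdot 10^{5}$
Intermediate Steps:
$S = 648$ ($S = \left(-3\right) \left(-216\right) = 648$)
$W{\left(V \right)} = 6 \sqrt{19}$ ($W{\left(V \right)} = \sqrt{648 + 36} = \sqrt{684} = 6 \sqrt{19}$)
$f = - \frac{81213}{22739}$ ($f = \left(-243639\right) \frac{1}{68217} = - \frac{81213}{22739} \approx -3.5715$)
$l = \frac{234059 \sqrt{19}}{114}$ ($l = \frac{234059}{6 \sqrt{19}} = 234059 \frac{\sqrt{19}}{114} = \frac{234059 \sqrt{19}}{114} \approx 8949.5$)
$210760 + \sqrt{l + f} = 210760 + \sqrt{\frac{234059 \sqrt{19}}{114} - \frac{81213}{22739}} = 210760 + \sqrt{- \frac{81213}{22739} + \frac{234059 \sqrt{19}}{114}}$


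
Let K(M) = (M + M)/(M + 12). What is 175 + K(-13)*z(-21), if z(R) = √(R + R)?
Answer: 175 + 26*I*√42 ≈ 175.0 + 168.5*I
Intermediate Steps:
K(M) = 2*M/(12 + M) (K(M) = (2*M)/(12 + M) = 2*M/(12 + M))
z(R) = √2*√R (z(R) = √(2*R) = √2*√R)
175 + K(-13)*z(-21) = 175 + (2*(-13)/(12 - 13))*(√2*√(-21)) = 175 + (2*(-13)/(-1))*(√2*(I*√21)) = 175 + (2*(-13)*(-1))*(I*√42) = 175 + 26*(I*√42) = 175 + 26*I*√42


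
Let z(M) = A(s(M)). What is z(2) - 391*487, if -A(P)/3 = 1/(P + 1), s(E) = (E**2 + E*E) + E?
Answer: -2094590/11 ≈ -1.9042e+5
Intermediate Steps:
s(E) = E + 2*E**2 (s(E) = (E**2 + E**2) + E = 2*E**2 + E = E + 2*E**2)
A(P) = -3/(1 + P) (A(P) = -3/(P + 1) = -3/(1 + P))
z(M) = -3/(1 + M*(1 + 2*M))
z(2) - 391*487 = -3/(1 + 2*(1 + 2*2)) - 391*487 = -3/(1 + 2*(1 + 4)) - 190417 = -3/(1 + 2*5) - 190417 = -3/(1 + 10) - 190417 = -3/11 - 190417 = -2094590/11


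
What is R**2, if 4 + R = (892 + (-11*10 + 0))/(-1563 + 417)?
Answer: 7198489/328329 ≈ 21.925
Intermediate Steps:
R = -2683/573 (R = -4 + (892 + (-11*10 + 0))/(-1563 + 417) = -4 + (892 + (-110 + 0))/(-1146) = -4 + (892 - 110)*(-1/1146) = -4 + 782*(-1/1146) = -4 - 391/573 = -2683/573 ≈ -4.6824)
R**2 = (-2683/573)**2 = 7198489/328329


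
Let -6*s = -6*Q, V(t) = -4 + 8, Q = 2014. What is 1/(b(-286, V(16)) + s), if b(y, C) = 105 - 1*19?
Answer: 1/2100 ≈ 0.00047619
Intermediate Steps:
V(t) = 4
b(y, C) = 86 (b(y, C) = 105 - 19 = 86)
s = 2014 (s = -(-1)*2014 = -⅙*(-12084) = 2014)
1/(b(-286, V(16)) + s) = 1/(86 + 2014) = 1/2100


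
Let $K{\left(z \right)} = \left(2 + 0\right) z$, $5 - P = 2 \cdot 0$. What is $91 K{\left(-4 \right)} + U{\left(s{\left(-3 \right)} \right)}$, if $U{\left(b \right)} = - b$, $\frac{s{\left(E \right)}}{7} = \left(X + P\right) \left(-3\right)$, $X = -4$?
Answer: $-707$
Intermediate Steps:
$P = 5$ ($P = 5 - 2 \cdot 0 = 5 - 0 = 5 + 0 = 5$)
$K{\left(z \right)} = 2 z$
$s{\left(E \right)} = -21$ ($s{\left(E \right)} = 7 \left(-4 + 5\right) \left(-3\right) = 7 \cdot 1 \left(-3\right) = 7 \left(-3\right) = -21$)
$91 K{\left(-4 \right)} + U{\left(s{\left(-3 \right)} \right)} = 91 \cdot 2 \left(-4\right) - -21 = 91 \left(-8\right) + 21 = -728 + 21 = -707$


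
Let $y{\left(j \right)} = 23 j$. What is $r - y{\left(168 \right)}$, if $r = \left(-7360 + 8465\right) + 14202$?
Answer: $11443$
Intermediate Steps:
$r = 15307$ ($r = 1105 + 14202 = 15307$)
$r - y{\left(168 \right)} = 15307 - 23 \cdot 168 = 15307 - 3864 = 11443$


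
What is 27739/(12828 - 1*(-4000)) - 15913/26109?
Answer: 456453587/439362252 ≈ 1.0389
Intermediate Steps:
27739/(12828 - 1*(-4000)) - 15913/26109 = 27739/(12828 + 4000) - 15913*1/26109 = 27739/16828 - 15913/26109 = 456453587/439362252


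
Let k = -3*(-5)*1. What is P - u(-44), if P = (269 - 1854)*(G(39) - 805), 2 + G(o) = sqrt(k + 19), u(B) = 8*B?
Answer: 1279447 - 1585*sqrt(34) ≈ 1.2702e+6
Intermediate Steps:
k = 15 (k = 15*1 = 15)
G(o) = -2 + sqrt(34) (G(o) = -2 + sqrt(15 + 19) = -2 + sqrt(34))
P = 1279095 - 1585*sqrt(34) (P = (269 - 1854)*((-2 + sqrt(34)) - 805) = -1585*(-807 + sqrt(34)) = 1279095 - 1585*sqrt(34) ≈ 1.2699e+6)
P - u(-44) = (1279095 - 1585*sqrt(34)) - 8*(-44) = (1279095 - 1585*sqrt(34)) - 1*(-352) = (1279095 - 1585*sqrt(34)) + 352 = 1279447 - 1585*sqrt(34)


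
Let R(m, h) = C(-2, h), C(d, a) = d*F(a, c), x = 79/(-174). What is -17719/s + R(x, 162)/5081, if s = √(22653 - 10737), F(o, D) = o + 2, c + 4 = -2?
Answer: -328/5081 - 17719*√331/1986 ≈ -162.39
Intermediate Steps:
c = -6 (c = -4 - 2 = -6)
F(o, D) = 2 + o
x = -79/174 (x = 79*(-1/174) = -79/174 ≈ -0.45402)
C(d, a) = d*(2 + a)
R(m, h) = -4 - 2*h (R(m, h) = -2*(2 + h) = -4 - 2*h)
s = 6*√331 (s = √11916 = 6*√331 ≈ 109.16)
-17719/s + R(x, 162)/5081 = -17719*√331/1986 + (-4 - 2*162)/5081 = -17719*√331/1986 + (-4 - 324)*(1/5081) = -17719*√331/1986 - 328*1/5081 = -17719*√331/1986 - 328/5081 = -328/5081 - 17719*√331/1986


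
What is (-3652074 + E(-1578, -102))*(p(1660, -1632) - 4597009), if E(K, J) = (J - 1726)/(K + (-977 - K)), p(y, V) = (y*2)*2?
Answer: 16378778436779430/977 ≈ 1.6764e+13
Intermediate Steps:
p(y, V) = 4*y (p(y, V) = (2*y)*2 = 4*y)
E(K, J) = 1726/977 - J/977 (E(K, J) = (-1726 + J)/(-977) = (-1726 + J)*(-1/977) = 1726/977 - J/977)
(-3652074 + E(-1578, -102))*(p(1660, -1632) - 4597009) = (-3652074 + (1726/977 - 1/977*(-102)))*(4*1660 - 4597009) = (-3652074 + (1726/977 + 102/977))*(6640 - 4597009) = (-3652074 + 1828/977)*(-4590369) = -3568074470/977*(-4590369) = 16378778436779430/977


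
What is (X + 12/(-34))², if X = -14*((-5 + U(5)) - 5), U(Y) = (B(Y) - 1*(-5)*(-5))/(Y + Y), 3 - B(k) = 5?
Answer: 227496889/7225 ≈ 31487.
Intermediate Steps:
B(k) = -2 (B(k) = 3 - 1*5 = 3 - 5 = -2)
U(Y) = -27/(2*Y) (U(Y) = (-2 - 1*(-5)*(-5))/(Y + Y) = (-2 + 5*(-5))/((2*Y)) = (-2 - 25)*(1/(2*Y)) = -27/(2*Y))
X = 889/5 (X = -14*((-5 - 27/2/5) - 5) = -14*((-5 - 27/2*⅕) - 5) = -14*((-5 - 27/10) - 5) = -14*(-77/10 - 5) = -14*(-127/10) = 889/5 ≈ 177.80)
(X + 12/(-34))² = (889/5 + 12/(-34))² = (889/5 + 12*(-1/34))² = (889/5 - 6/17)² = (15083/85)² = 227496889/7225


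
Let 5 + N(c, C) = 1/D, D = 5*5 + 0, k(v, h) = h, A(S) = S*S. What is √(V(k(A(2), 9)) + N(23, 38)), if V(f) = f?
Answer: √101/5 ≈ 2.0100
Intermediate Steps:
A(S) = S²
D = 25 (D = 25 + 0 = 25)
N(c, C) = -124/25 (N(c, C) = -5 + 1/25 = -124/25)
√(V(k(A(2), 9)) + N(23, 38)) = √(9 - 124/25) = √(101/25) = √101/5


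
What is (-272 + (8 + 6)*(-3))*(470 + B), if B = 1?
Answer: -147894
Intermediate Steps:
(-272 + (8 + 6)*(-3))*(470 + B) = (-272 + (8 + 6)*(-3))*(470 + 1) = (-272 + 14*(-3))*471 = (-272 - 42)*471 = -314*471 = -147894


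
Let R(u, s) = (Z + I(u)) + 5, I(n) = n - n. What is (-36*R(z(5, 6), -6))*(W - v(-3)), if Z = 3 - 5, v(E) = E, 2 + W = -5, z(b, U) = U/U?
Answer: 432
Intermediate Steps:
z(b, U) = 1
I(n) = 0
W = -7 (W = -2 - 5 = -7)
Z = -2
R(u, s) = 3 (R(u, s) = (-2 + 0) + 5 = -2 + 5 = 3)
(-36*R(z(5, 6), -6))*(W - v(-3)) = (-36*3)*(-7 - 1*(-3)) = -108*(-7 + 3) = -108*(-4) = 432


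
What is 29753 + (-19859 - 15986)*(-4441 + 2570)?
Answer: 67095748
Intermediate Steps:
29753 + (-19859 - 15986)*(-4441 + 2570) = 29753 - 35845*(-1871) = 29753 + 67065995 = 67095748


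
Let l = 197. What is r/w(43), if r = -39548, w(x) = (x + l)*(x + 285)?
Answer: -9887/19680 ≈ -0.50239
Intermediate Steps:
w(x) = (197 + x)*(285 + x) (w(x) = (x + 197)*(x + 285) = (197 + x)*(285 + x))
r/w(43) = -39548/(56145 + 43² + 482*43) = -39548/(56145 + 1849 + 20726) = -39548/78720 = -39548*1/78720 = -9887/19680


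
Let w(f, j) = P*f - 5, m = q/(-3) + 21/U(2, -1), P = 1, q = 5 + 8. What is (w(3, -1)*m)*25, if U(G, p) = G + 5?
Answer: 200/3 ≈ 66.667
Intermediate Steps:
q = 13
U(G, p) = 5 + G
m = -4/3 (m = 13/(-3) + 21/(5 + 2) = 13*(-1/3) + 21/7 = -13/3 + 21*(1/7) = -13/3 + 3 = -4/3 ≈ -1.3333)
w(f, j) = -5 + f (w(f, j) = 1*f - 5 = f - 5 = -5 + f)
(w(3, -1)*m)*25 = ((-5 + 3)*(-4/3))*25 = -2*(-4/3)*25 = (8/3)*25 = 200/3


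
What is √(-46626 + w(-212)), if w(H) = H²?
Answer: 29*I*√2 ≈ 41.012*I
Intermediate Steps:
√(-46626 + w(-212)) = √(-46626 + (-212)²) = √(-46626 + 44944) = √(-1682) = 29*I*√2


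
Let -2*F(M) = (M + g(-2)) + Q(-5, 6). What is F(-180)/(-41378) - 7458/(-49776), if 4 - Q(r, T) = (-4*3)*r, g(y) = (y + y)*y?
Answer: 1484915/10096232 ≈ 0.14708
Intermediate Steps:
g(y) = 2*y² (g(y) = (2*y)*y = 2*y²)
Q(r, T) = 4 + 12*r (Q(r, T) = 4 - (-4*3)*r = 4 - (-12)*r = 4 + 12*r)
F(M) = 24 - M/2 (F(M) = -((M + 2*(-2)²) + (4 + 12*(-5)))/2 = -((M + 2*4) + (4 - 60))/2 = -((M + 8) - 56)/2 = -((8 + M) - 56)/2 = -(-48 + M)/2 = 24 - M/2)
F(-180)/(-41378) - 7458/(-49776) = (24 - ½*(-180))/(-41378) - 7458/(-49776) = (24 + 90)*(-1/41378) - 7458*(-1/49776) = 114*(-1/41378) + 1243/8296 = -57/20689 + 1243/8296 = 1484915/10096232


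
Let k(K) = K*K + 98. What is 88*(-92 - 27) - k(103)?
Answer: -21179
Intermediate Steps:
k(K) = 98 + K² (k(K) = K² + 98 = 98 + K²)
88*(-92 - 27) - k(103) = 88*(-92 - 27) - (98 + 103²) = 88*(-119) - (98 + 10609) = -10472 - 1*10707 = -10472 - 10707 = -21179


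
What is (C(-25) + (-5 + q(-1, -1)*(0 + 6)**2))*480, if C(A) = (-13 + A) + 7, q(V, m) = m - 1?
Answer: -51840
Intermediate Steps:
q(V, m) = -1 + m
C(A) = -6 + A
(C(-25) + (-5 + q(-1, -1)*(0 + 6)**2))*480 = ((-6 - 25) + (-5 + (-1 - 1)*(0 + 6)**2))*480 = (-31 + (-5 - 2*6**2))*480 = (-31 + (-5 - 2*36))*480 = (-31 + (-5 - 72))*480 = (-31 - 77)*480 = -108*480 = -51840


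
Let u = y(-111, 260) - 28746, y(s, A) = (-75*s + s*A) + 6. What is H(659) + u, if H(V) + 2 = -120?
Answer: -49397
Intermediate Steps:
H(V) = -122 (H(V) = -2 - 120 = -122)
y(s, A) = 6 - 75*s + A*s (y(s, A) = (-75*s + A*s) + 6 = 6 - 75*s + A*s)
u = -49275 (u = (6 - 75*(-111) + 260*(-111)) - 28746 = (6 + 8325 - 28860) - 28746 = -20529 - 28746 = -49275)
H(659) + u = -122 - 49275 = -49397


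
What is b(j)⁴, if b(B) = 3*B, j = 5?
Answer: 50625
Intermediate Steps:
b(j)⁴ = (3*5)⁴ = 15⁴ = 50625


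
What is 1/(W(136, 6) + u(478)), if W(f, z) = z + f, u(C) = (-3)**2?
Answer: 1/151 ≈ 0.0066225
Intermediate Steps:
u(C) = 9
W(f, z) = f + z
1/(W(136, 6) + u(478)) = 1/((136 + 6) + 9) = 1/(142 + 9) = 1/151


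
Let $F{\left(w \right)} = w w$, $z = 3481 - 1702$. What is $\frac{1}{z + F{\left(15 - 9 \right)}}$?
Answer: $\frac{1}{1815} \approx 0.00055096$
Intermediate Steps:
$z = 1779$ ($z = 3481 - 1702 = 1779$)
$F{\left(w \right)} = w^{2}$
$\frac{1}{z + F{\left(15 - 9 \right)}} = \frac{1}{1779 + \left(15 - 9\right)^{2}} = \frac{1}{1779 + 6^{2}} = \frac{1}{1779 + 36} = \frac{1}{1815}$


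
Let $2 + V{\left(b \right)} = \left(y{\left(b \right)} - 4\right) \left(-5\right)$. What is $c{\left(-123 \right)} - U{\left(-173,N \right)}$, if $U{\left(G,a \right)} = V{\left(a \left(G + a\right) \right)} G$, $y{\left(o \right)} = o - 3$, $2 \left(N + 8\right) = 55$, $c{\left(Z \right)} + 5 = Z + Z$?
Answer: $\frac{10378477}{4} \approx 2.5946 \cdot 10^{6}$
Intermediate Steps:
$c{\left(Z \right)} = -5 + 2 Z$ ($c{\left(Z \right)} = -5 + \left(Z + Z\right) = -5 + 2 Z$)
$N = \frac{39}{2}$ ($N = -8 + \frac{1}{2} \cdot 55 = -8 + \frac{55}{2} = \frac{39}{2} \approx 19.5$)
$y{\left(o \right)} = -3 + o$
$V{\left(b \right)} = 33 - 5 b$ ($V{\left(b \right)} = -2 + \left(\left(-3 + b\right) - 4\right) \left(-5\right) = -2 + \left(-7 + b\right) \left(-5\right) = -2 - \left(-35 + 5 b\right) = 33 - 5 b$)
$U{\left(G,a \right)} = G \left(33 - 5 a \left(G + a\right)\right)$ ($U{\left(G,a \right)} = \left(33 - 5 a \left(G + a\right)\right) G = G \left(33 - 5 a \left(G + a\right)\right)$)
$c{\left(-123 \right)} - U{\left(-173,N \right)} = \left(-5 + 2 \left(-123\right)\right) - \left(-1\right) \left(-173\right) \left(-33 + 5 \cdot \frac{39}{2} \left(-173 + \frac{39}{2}\right)\right) = \left(-5 - 246\right) - \left(-1\right) \left(-173\right) \left(-33 + 5 \cdot \frac{39}{2} \left(- \frac{307}{2}\right)\right) = -251 - \left(-1\right) \left(-173\right) \left(-33 - \frac{59865}{4}\right) = -251 - \left(-1\right) \left(-173\right) \left(- \frac{59997}{4}\right) = -251 - - \frac{10379481}{4} = -251 + \frac{10379481}{4} = \frac{10378477}{4}$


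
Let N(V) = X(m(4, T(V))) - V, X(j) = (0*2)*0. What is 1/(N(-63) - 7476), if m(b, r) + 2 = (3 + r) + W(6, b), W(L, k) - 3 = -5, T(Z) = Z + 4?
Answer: -1/7413 ≈ -0.00013490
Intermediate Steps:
T(Z) = 4 + Z
W(L, k) = -2 (W(L, k) = 3 - 5 = -2)
m(b, r) = -1 + r (m(b, r) = -2 + ((3 + r) - 2) = -2 + (1 + r) = -1 + r)
X(j) = 0 (X(j) = 0*0 = 0)
N(V) = -V (N(V) = 0 - V = -V)
1/(N(-63) - 7476) = 1/(-1*(-63) - 7476) = 1/(63 - 7476) = 1/(-7413) = -1/7413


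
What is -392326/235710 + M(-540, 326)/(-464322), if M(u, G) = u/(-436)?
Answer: -3309346909133/1988256984930 ≈ -1.6644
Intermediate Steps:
M(u, G) = -u/436 (M(u, G) = u*(-1/436) = -u/436)
-392326/235710 + M(-540, 326)/(-464322) = -392326/235710 - 1/436*(-540)/(-464322) = -392326*1/235710 + (135/109)*(-1/464322) = -196163/117855 - 45/16870366 = -3309346909133/1988256984930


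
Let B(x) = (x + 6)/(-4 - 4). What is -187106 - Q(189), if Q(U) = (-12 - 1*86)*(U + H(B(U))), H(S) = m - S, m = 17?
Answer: -658117/4 ≈ -1.6453e+5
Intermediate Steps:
B(x) = -¾ - x/8 (B(x) = (6 + x)/(-8) = (6 + x)*(-⅛) = -¾ - x/8)
H(S) = 17 - S
Q(U) = -3479/2 - 441*U/4 (Q(U) = (-12 - 1*86)*(U + (17 - (-¾ - U/8))) = (-12 - 86)*(U + (17 + (¾ + U/8))) = -98*(U + (71/4 + U/8)) = -98*(71/4 + 9*U/8) = -3479/2 - 441*U/4)
-187106 - Q(189) = -187106 - (-3479/2 - 441/4*189) = -187106 - (-3479/2 - 83349/4) = -187106 - 1*(-90307/4) = -187106 + 90307/4 = -658117/4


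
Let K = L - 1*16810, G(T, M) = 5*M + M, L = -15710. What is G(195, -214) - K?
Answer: 31236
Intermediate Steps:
G(T, M) = 6*M
K = -32520 (K = -15710 - 1*16810 = -15710 - 16810 = -32520)
G(195, -214) - K = 6*(-214) - 1*(-32520) = -1284 + 32520 = 31236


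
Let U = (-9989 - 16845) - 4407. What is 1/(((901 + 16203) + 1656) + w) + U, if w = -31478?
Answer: -397323039/12718 ≈ -31241.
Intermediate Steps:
U = -31241 (U = -26834 - 4407 = -31241)
1/(((901 + 16203) + 1656) + w) + U = 1/(((901 + 16203) + 1656) - 31478) - 31241 = 1/((17104 + 1656) - 31478) - 31241 = 1/(18760 - 31478) - 31241 = 1/(-12718) - 31241 = -1/12718 - 31241 = -397323039/12718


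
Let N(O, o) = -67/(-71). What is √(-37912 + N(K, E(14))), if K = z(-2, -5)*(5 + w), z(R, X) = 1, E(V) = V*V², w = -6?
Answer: I*√191109635/71 ≈ 194.71*I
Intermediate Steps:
E(V) = V³
K = -1 (K = 1*(5 - 6) = 1*(-1) = -1)
N(O, o) = 67/71 (N(O, o) = -67*(-1/71) = 67/71)
√(-37912 + N(K, E(14))) = √(-37912 + 67/71) = √(-2691685/71) = I*√191109635/71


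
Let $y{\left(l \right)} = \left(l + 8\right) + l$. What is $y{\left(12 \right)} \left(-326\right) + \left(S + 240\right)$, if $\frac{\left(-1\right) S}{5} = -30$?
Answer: $-10042$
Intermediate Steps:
$S = 150$ ($S = \left(-5\right) \left(-30\right) = 150$)
$y{\left(l \right)} = 8 + 2 l$ ($y{\left(l \right)} = \left(8 + l\right) + l = 8 + 2 l$)
$y{\left(12 \right)} \left(-326\right) + \left(S + 240\right) = \left(8 + 2 \cdot 12\right) \left(-326\right) + \left(150 + 240\right) = \left(8 + 24\right) \left(-326\right) + 390 = 32 \left(-326\right) + 390 = -10432 + 390 = -10042$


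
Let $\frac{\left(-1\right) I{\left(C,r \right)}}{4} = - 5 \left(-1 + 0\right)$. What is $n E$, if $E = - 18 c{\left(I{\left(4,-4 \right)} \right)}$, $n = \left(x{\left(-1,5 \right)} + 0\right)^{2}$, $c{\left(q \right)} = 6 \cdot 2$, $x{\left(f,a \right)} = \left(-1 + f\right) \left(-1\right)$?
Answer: $-864$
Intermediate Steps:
$x{\left(f,a \right)} = 1 - f$
$I{\left(C,r \right)} = -20$ ($I{\left(C,r \right)} = - 4 \left(- 5 \left(-1 + 0\right)\right) = - 4 \left(\left(-5\right) \left(-1\right)\right) = \left(-4\right) 5 = -20$)
$c{\left(q \right)} = 12$
$n = 4$ ($n = \left(\left(1 - -1\right) + 0\right)^{2} = \left(\left(1 + 1\right) + 0\right)^{2} = \left(2 + 0\right)^{2} = 2^{2} = 4$)
$E = -216$ ($E = \left(-18\right) 12 = -216$)
$n E = 4 \left(-216\right) = -864$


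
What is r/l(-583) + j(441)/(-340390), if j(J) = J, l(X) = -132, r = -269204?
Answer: 22908572837/11232870 ≈ 2039.4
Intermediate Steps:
r/l(-583) + j(441)/(-340390) = -269204/(-132) + 441/(-340390) = -269204*(-1/132) + 441*(-1/340390) = 67301/33 - 441/340390 = 22908572837/11232870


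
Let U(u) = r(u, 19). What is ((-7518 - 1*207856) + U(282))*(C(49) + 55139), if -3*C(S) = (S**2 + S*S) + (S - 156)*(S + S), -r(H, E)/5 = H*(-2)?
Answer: -36368201954/3 ≈ -1.2123e+10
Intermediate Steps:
r(H, E) = 10*H (r(H, E) = -5*H*(-2) = -(-10)*H = 10*H)
U(u) = 10*u
C(S) = -2*S**2/3 - 2*S*(-156 + S)/3 (C(S) = -((S**2 + S*S) + (S - 156)*(S + S))/3 = -((S**2 + S**2) + (-156 + S)*(2*S))/3 = -(2*S**2 + 2*S*(-156 + S))/3 = -2*S**2/3 - 2*S*(-156 + S)/3)
((-7518 - 1*207856) + U(282))*(C(49) + 55139) = ((-7518 - 1*207856) + 10*282)*((4/3)*49*(78 - 1*49) + 55139) = ((-7518 - 207856) + 2820)*((4/3)*49*(78 - 49) + 55139) = (-215374 + 2820)*((4/3)*49*29 + 55139) = -212554*(5684/3 + 55139) = -212554*171101/3 = -36368201954/3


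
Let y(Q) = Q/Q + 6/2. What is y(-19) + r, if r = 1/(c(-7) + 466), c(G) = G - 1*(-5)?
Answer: 1857/464 ≈ 4.0022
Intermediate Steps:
c(G) = 5 + G (c(G) = G + 5 = 5 + G)
r = 1/464 (r = 1/((5 - 7) + 466) = 1/(-2 + 466) = 1/464 ≈ 0.0021552)
y(Q) = 4 (y(Q) = 1 + 6*(½) = 1 + 3 = 4)
y(-19) + r = 4 + 1/464 = 1857/464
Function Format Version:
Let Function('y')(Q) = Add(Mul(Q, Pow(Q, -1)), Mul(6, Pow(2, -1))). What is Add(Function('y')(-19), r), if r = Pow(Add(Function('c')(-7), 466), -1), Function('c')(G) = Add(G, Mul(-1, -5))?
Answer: Rational(1857, 464) ≈ 4.0022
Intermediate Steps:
Function('c')(G) = Add(5, G) (Function('c')(G) = Add(G, 5) = Add(5, G))
r = Rational(1, 464) (r = Pow(Add(Add(5, -7), 466), -1) = Pow(Add(-2, 466), -1) = Pow(464, -1) = Rational(1, 464) ≈ 0.0021552)
Function('y')(Q) = 4 (Function('y')(Q) = Add(1, Mul(6, Rational(1, 2))) = Add(1, 3) = 4)
Add(Function('y')(-19), r) = Add(4, Rational(1, 464)) = Rational(1857, 464)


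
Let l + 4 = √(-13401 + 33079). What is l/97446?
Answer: -2/48723 + √19678/97446 ≈ 0.0013985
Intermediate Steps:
l = -4 + √19678 (l = -4 + √(-13401 + 33079) = -4 + √19678 ≈ 136.28)
l/97446 = (-4 + √19678)/97446 = (-4 + √19678)*(1/97446) = -2/48723 + √19678/97446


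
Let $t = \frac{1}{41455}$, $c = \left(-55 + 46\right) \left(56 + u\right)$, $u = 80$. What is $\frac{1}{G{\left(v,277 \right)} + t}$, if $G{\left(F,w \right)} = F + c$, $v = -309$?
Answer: $- \frac{41455}{63550514} \approx -0.00065232$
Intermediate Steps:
$c = -1224$ ($c = \left(-55 + 46\right) \left(56 + 80\right) = \left(-9\right) 136 = -1224$)
$t = \frac{1}{41455} \approx 2.4123 \cdot 10^{-5}$
$G{\left(F,w \right)} = -1224 + F$ ($G{\left(F,w \right)} = F - 1224 = -1224 + F$)
$\frac{1}{G{\left(v,277 \right)} + t} = \frac{1}{\left(-1224 - 309\right) + \frac{1}{41455}} = \frac{1}{-1533 + \frac{1}{41455}} = \frac{1}{- \frac{63550514}{41455}} = - \frac{41455}{63550514}$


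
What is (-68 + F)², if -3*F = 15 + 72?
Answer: 9409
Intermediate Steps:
F = -29 (F = -(15 + 72)/3 = -⅓*87 = -29)
(-68 + F)² = (-68 - 29)² = (-97)² = 9409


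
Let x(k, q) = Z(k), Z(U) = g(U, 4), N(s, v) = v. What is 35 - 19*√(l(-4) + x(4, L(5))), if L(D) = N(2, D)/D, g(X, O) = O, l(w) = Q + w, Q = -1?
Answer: 35 - 19*I ≈ 35.0 - 19.0*I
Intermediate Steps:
l(w) = -1 + w
Z(U) = 4
L(D) = 1 (L(D) = D/D = 1)
x(k, q) = 4
35 - 19*√(l(-4) + x(4, L(5))) = 35 - 19*√((-1 - 4) + 4) = 35 - 19*√(-5 + 4) = 35 - 19*I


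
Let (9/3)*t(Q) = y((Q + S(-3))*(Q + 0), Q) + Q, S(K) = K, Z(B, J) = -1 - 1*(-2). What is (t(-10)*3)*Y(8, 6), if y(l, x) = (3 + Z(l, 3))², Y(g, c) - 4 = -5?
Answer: -6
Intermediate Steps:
Z(B, J) = 1 (Z(B, J) = -1 + 2 = 1)
Y(g, c) = -1 (Y(g, c) = 4 - 5 = -1)
y(l, x) = 16 (y(l, x) = (3 + 1)² = 4² = 16)
t(Q) = 16/3 + Q/3 (t(Q) = (16 + Q)/3 = 16/3 + Q/3)
(t(-10)*3)*Y(8, 6) = ((16/3 + (⅓)*(-10))*3)*(-1) = ((16/3 - 10/3)*3)*(-1) = (2*3)*(-1) = 6*(-1) = -6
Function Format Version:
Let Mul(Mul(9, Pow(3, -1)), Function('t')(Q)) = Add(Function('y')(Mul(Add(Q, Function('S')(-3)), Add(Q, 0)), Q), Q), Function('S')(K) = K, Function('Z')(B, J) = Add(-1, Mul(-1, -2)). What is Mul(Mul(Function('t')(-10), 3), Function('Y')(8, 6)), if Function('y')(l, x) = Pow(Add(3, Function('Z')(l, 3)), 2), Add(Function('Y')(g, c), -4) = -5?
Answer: -6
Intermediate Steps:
Function('Z')(B, J) = 1 (Function('Z')(B, J) = Add(-1, 2) = 1)
Function('Y')(g, c) = -1 (Function('Y')(g, c) = Add(4, -5) = -1)
Function('y')(l, x) = 16 (Function('y')(l, x) = Pow(Add(3, 1), 2) = Pow(4, 2) = 16)
Function('t')(Q) = Add(Rational(16, 3), Mul(Rational(1, 3), Q)) (Function('t')(Q) = Mul(Rational(1, 3), Add(16, Q)) = Add(Rational(16, 3), Mul(Rational(1, 3), Q)))
Mul(Mul(Function('t')(-10), 3), Function('Y')(8, 6)) = Mul(Mul(Add(Rational(16, 3), Mul(Rational(1, 3), -10)), 3), -1) = Mul(Mul(Add(Rational(16, 3), Rational(-10, 3)), 3), -1) = Mul(Mul(2, 3), -1) = Mul(6, -1) = -6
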